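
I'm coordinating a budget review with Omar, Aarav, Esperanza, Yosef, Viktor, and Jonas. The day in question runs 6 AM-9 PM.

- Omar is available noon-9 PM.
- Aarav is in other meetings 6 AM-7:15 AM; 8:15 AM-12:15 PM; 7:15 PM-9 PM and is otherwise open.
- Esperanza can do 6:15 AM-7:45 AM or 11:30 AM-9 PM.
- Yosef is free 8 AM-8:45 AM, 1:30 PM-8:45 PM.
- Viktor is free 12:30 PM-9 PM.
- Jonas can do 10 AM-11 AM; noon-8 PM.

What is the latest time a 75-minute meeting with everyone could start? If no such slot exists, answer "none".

18:00

Omar free: 12:00-21:00.
Aarav free: 07:15-08:15, 12:15-19:15 (invert busy blocks within the working day).
Esperanza free: 06:15-07:45, 11:30-21:00.
Yosef free: 08:00-08:45, 13:30-20:45.
Viktor free: 12:30-21:00.
Jonas free: 10:00-11:00, 12:00-20:00.
Omar ∩ Aarav: 12:15-19:15.
Omar ∩ Aarav ∩ Esperanza: 12:15-19:15.
Omar ∩ Aarav ∩ Esperanza ∩ Yosef: 13:30-19:15.
Omar ∩ Aarav ∩ Esperanza ∩ Yosef ∩ Viktor: 13:30-19:15.
Omar ∩ Aarav ∩ Esperanza ∩ Yosef ∩ Viktor ∩ Jonas: 13:30-19:15.
The last common window of at least 75 minutes is 13:30-19:15; a 75-minute meeting can start as late as 18:00 and still end by 19:15.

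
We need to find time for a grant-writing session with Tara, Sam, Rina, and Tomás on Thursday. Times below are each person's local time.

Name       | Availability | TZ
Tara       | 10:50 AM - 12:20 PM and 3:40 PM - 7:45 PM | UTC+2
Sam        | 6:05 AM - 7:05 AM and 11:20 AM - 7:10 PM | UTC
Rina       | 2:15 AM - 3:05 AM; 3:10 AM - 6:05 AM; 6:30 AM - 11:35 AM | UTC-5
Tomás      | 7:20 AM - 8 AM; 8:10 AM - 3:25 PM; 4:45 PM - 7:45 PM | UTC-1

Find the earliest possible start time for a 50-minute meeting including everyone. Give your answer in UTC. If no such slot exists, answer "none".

Tara in UTC: 08:50-10:20, 13:40-17:45 (subtract 2h to convert from UTC+2).
Sam in UTC: 06:05-07:05, 11:20-19:10.
Rina in UTC: 07:15-08:05, 08:10-11:05, 11:30-16:35 (add 5h to convert from UTC-5).
Tomás in UTC: 08:20-09:00, 09:10-16:25, 17:45-20:45 (add 1h to convert from UTC-1).
Tara ∩ Sam: 13:40-17:45.
Tara ∩ Sam ∩ Rina: 13:40-16:35.
Tara ∩ Sam ∩ Rina ∩ Tomás: 13:40-16:25.
The first common window of at least 50 minutes is 13:40-16:25, so the earliest start is 13:40.

13:40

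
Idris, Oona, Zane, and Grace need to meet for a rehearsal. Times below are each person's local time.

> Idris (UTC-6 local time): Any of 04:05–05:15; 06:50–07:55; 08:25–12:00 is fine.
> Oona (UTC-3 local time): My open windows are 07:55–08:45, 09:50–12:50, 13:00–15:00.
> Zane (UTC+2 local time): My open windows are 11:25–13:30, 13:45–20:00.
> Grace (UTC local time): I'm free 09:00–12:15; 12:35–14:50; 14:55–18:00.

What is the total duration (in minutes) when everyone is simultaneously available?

285

Idris in UTC: 10:05-11:15, 12:50-13:55, 14:25-18:00 (add 6h to convert from UTC-6).
Oona in UTC: 10:55-11:45, 12:50-15:50, 16:00-18:00 (add 3h to convert from UTC-3).
Zane in UTC: 09:25-11:30, 11:45-18:00 (subtract 2h to convert from UTC+2).
Grace in UTC: 09:00-12:15, 12:35-14:50, 14:55-18:00.
Idris ∩ Oona: 10:55-11:15, 12:50-13:55, 14:25-15:50, 16:00-18:00.
Idris ∩ Oona ∩ Zane: 10:55-11:15, 12:50-13:55, 14:25-15:50, 16:00-18:00.
Idris ∩ Oona ∩ Zane ∩ Grace: 10:55-11:15, 12:50-13:55, 14:25-14:50, 14:55-15:50, 16:00-18:00.
Summing the common windows: 20 + 65 + 25 + 55 + 120 = 285 minutes.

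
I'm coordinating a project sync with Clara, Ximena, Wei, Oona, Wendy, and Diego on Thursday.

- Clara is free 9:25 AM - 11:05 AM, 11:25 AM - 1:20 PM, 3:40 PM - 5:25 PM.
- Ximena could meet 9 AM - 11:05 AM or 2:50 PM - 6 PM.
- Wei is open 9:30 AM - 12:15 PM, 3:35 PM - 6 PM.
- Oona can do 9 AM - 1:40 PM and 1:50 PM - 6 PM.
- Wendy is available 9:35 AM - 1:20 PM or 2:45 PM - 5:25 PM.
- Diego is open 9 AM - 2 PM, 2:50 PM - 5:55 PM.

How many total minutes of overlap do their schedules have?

Clara ∩ Ximena: 09:25-11:05, 15:40-17:25.
Clara ∩ Ximena ∩ Wei: 09:30-11:05, 15:40-17:25.
Clara ∩ Ximena ∩ Wei ∩ Oona: 09:30-11:05, 15:40-17:25.
Clara ∩ Ximena ∩ Wei ∩ Oona ∩ Wendy: 09:35-11:05, 15:40-17:25.
Clara ∩ Ximena ∩ Wei ∩ Oona ∩ Wendy ∩ Diego: 09:35-11:05, 15:40-17:25.
Summing the common windows: 90 + 105 = 195 minutes.

195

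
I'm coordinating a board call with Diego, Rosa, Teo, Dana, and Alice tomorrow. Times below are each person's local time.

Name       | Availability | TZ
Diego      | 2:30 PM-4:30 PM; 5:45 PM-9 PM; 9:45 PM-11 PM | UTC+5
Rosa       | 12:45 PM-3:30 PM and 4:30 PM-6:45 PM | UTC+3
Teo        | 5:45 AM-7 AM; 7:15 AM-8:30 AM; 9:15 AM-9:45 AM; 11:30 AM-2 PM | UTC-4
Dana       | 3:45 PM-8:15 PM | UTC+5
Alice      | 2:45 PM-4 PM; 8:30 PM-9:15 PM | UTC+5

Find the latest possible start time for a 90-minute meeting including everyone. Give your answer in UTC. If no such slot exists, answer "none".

none

Diego in UTC: 09:30-11:30, 12:45-16:00, 16:45-18:00 (subtract 5h to convert from UTC+5).
Rosa in UTC: 09:45-12:30, 13:30-15:45 (subtract 3h to convert from UTC+3).
Teo in UTC: 09:45-11:00, 11:15-12:30, 13:15-13:45, 15:30-18:00 (add 4h to convert from UTC-4).
Dana in UTC: 10:45-15:15 (subtract 5h to convert from UTC+5).
Alice in UTC: 09:45-11:00, 15:30-16:15 (subtract 5h to convert from UTC+5).
Diego ∩ Rosa: 09:45-11:30, 13:30-15:45.
Diego ∩ Rosa ∩ Teo: 09:45-11:00, 11:15-11:30, 13:30-13:45, 15:30-15:45.
Diego ∩ Rosa ∩ Teo ∩ Dana: 10:45-11:00, 11:15-11:30, 13:30-13:45.
Diego ∩ Rosa ∩ Teo ∩ Dana ∩ Alice: 10:45-11:00.
So the common availability across everyone is 10:45-11:00.
No common window is at least 90 minutes long.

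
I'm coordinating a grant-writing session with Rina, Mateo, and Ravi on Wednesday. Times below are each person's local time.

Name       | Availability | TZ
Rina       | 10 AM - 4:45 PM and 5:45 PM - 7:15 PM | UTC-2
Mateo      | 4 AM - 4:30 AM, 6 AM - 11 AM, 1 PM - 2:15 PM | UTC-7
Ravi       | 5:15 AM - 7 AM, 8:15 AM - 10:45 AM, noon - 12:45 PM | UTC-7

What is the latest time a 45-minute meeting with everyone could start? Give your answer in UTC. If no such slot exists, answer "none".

Rina in UTC: 12:00-18:45, 19:45-21:15 (add 2h to convert from UTC-2).
Mateo in UTC: 11:00-11:30, 13:00-18:00, 20:00-21:15 (add 7h to convert from UTC-7).
Ravi in UTC: 12:15-14:00, 15:15-17:45, 19:00-19:45 (add 7h to convert from UTC-7).
Rina ∩ Mateo: 13:00-18:00, 20:00-21:15.
Rina ∩ Mateo ∩ Ravi: 13:00-14:00, 15:15-17:45.
So the common availability across everyone is 13:00-14:00, 15:15-17:45.
The last common window of at least 45 minutes is 15:15-17:45; a 45-minute meeting can start as late as 17:00 and still end by 17:45.

17:00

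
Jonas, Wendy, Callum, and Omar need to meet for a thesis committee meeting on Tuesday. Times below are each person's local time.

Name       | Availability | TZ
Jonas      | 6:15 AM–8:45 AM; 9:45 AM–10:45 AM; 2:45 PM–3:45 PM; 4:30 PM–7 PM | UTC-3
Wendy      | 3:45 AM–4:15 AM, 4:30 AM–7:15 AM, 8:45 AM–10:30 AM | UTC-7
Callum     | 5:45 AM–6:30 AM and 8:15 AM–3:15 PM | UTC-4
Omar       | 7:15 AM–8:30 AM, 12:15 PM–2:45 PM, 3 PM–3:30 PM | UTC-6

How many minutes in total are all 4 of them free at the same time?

Jonas in UTC: 09:15-11:45, 12:45-13:45, 17:45-18:45, 19:30-22:00 (add 3h to convert from UTC-3).
Wendy in UTC: 10:45-11:15, 11:30-14:15, 15:45-17:30 (add 7h to convert from UTC-7).
Callum in UTC: 09:45-10:30, 12:15-19:15 (add 4h to convert from UTC-4).
Omar in UTC: 13:15-14:30, 18:15-20:45, 21:00-21:30 (add 6h to convert from UTC-6).
Jonas ∩ Wendy: 10:45-11:15, 11:30-11:45, 12:45-13:45.
Jonas ∩ Wendy ∩ Callum: 12:45-13:45.
Jonas ∩ Wendy ∩ Callum ∩ Omar: 13:15-13:45.
So the common availability across everyone is 13:15-13:45.
That's a single block of 30 minutes.

30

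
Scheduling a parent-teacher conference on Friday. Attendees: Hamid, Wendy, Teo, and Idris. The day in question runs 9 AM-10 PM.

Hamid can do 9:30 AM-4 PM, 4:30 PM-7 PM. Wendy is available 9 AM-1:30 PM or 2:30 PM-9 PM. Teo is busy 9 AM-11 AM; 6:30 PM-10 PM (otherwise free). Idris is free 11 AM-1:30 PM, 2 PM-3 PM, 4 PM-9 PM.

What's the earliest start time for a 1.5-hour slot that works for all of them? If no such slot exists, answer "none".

11:00

Hamid free: 09:30-16:00, 16:30-19:00.
Wendy free: 09:00-13:30, 14:30-21:00.
Teo free: 11:00-18:30 (invert busy blocks within the working day).
Idris free: 11:00-13:30, 14:00-15:00, 16:00-21:00.
Hamid ∩ Wendy: 09:30-13:30, 14:30-16:00, 16:30-19:00.
Hamid ∩ Wendy ∩ Teo: 11:00-13:30, 14:30-16:00, 16:30-18:30.
Hamid ∩ Wendy ∩ Teo ∩ Idris: 11:00-13:30, 14:30-15:00, 16:30-18:30.
The first common window of at least 90 minutes is 11:00-13:30, so the earliest start is 11:00.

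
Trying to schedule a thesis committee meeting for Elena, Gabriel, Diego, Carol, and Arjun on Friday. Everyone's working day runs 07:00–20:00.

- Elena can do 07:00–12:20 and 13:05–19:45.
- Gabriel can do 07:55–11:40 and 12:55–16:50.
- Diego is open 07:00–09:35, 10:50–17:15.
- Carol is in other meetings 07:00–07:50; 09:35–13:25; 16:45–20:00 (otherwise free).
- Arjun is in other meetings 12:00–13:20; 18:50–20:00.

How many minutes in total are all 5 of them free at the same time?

Elena free: 07:00-12:20, 13:05-19:45.
Gabriel free: 07:55-11:40, 12:55-16:50.
Diego free: 07:00-09:35, 10:50-17:15.
Carol free: 07:50-09:35, 13:25-16:45 (invert busy blocks within the working day).
Arjun free: 07:00-12:00, 13:20-18:50 (invert busy blocks within the working day).
Elena ∩ Gabriel: 07:55-11:40, 13:05-16:50.
Elena ∩ Gabriel ∩ Diego: 07:55-09:35, 10:50-11:40, 13:05-16:50.
Elena ∩ Gabriel ∩ Diego ∩ Carol: 07:55-09:35, 13:25-16:45.
Elena ∩ Gabriel ∩ Diego ∩ Carol ∩ Arjun: 07:55-09:35, 13:25-16:45.
Those are the intersection windows.
Summing the common windows: 100 + 200 = 300 minutes.

300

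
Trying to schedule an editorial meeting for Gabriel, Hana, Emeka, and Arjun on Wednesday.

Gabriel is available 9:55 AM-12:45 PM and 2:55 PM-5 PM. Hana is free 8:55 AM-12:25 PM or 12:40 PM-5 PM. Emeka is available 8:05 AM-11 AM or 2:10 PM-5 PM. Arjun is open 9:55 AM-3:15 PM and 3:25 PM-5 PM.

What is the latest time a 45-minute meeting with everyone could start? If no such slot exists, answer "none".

Gabriel ∩ Hana: 09:55-12:25, 12:40-12:45, 14:55-17:00.
Gabriel ∩ Hana ∩ Emeka: 09:55-11:00, 14:55-17:00.
Gabriel ∩ Hana ∩ Emeka ∩ Arjun: 09:55-11:00, 14:55-15:15, 15:25-17:00.
Those are the intersection windows.
The last common window of at least 45 minutes is 15:25-17:00; a 45-minute meeting can start as late as 16:15 and still end by 17:00.

16:15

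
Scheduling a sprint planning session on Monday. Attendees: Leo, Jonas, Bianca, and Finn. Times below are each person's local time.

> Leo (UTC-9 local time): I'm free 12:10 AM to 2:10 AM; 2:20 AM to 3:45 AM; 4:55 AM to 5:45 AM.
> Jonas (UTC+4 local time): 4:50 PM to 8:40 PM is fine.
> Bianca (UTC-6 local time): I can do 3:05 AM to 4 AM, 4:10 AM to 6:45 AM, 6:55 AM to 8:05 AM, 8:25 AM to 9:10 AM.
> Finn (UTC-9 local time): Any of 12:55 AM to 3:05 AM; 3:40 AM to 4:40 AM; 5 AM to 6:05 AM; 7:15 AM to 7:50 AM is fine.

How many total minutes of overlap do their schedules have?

25

Leo in UTC: 09:10-11:10, 11:20-12:45, 13:55-14:45 (add 9h to convert from UTC-9).
Jonas in UTC: 12:50-16:40 (subtract 4h to convert from UTC+4).
Bianca in UTC: 09:05-10:00, 10:10-12:45, 12:55-14:05, 14:25-15:10 (add 6h to convert from UTC-6).
Finn in UTC: 09:55-12:05, 12:40-13:40, 14:00-15:05, 16:15-16:50 (add 9h to convert from UTC-9).
Leo ∩ Jonas: 13:55-14:45.
Leo ∩ Jonas ∩ Bianca: 13:55-14:05, 14:25-14:45.
Leo ∩ Jonas ∩ Bianca ∩ Finn: 14:00-14:05, 14:25-14:45.
Those are the intersection windows.
Summing the common windows: 5 + 20 = 25 minutes.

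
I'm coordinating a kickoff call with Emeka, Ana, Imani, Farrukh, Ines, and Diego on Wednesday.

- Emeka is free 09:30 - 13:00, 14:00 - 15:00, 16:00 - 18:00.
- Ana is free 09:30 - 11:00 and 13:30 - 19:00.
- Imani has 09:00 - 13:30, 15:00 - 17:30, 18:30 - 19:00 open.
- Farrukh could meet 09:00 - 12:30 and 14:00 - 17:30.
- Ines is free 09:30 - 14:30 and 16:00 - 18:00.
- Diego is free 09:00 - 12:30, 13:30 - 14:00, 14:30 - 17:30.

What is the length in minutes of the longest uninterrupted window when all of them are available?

90

Emeka ∩ Ana: 09:30-11:00, 14:00-15:00, 16:00-18:00.
Emeka ∩ Ana ∩ Imani: 09:30-11:00, 16:00-17:30.
Emeka ∩ Ana ∩ Imani ∩ Farrukh: 09:30-11:00, 16:00-17:30.
Emeka ∩ Ana ∩ Imani ∩ Farrukh ∩ Ines: 09:30-11:00, 16:00-17:30.
Emeka ∩ Ana ∩ Imani ∩ Farrukh ∩ Ines ∩ Diego: 09:30-11:00, 16:00-17:30.
Those are the intersection windows.
The longest is 09:30-11:00 at 90 minutes.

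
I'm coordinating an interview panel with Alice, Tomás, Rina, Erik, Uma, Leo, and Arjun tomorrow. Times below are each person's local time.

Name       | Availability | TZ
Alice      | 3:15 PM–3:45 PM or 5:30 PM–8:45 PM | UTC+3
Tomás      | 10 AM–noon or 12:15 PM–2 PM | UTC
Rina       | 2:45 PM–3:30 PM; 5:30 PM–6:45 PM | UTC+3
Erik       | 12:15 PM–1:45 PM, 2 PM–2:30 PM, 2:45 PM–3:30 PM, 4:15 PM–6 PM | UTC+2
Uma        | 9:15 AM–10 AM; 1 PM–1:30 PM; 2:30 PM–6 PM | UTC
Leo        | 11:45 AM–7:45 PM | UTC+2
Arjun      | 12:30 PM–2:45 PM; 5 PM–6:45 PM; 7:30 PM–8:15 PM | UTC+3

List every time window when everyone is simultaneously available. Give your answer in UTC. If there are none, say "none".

Alice in UTC: 12:15-12:45, 14:30-17:45 (subtract 3h to convert from UTC+3).
Tomás in UTC: 10:00-12:00, 12:15-14:00.
Rina in UTC: 11:45-12:30, 14:30-15:45 (subtract 3h to convert from UTC+3).
Erik in UTC: 10:15-11:45, 12:00-12:30, 12:45-13:30, 14:15-16:00 (subtract 2h to convert from UTC+2).
Uma in UTC: 09:15-10:00, 13:00-13:30, 14:30-18:00.
Leo in UTC: 09:45-17:45 (subtract 2h to convert from UTC+2).
Arjun in UTC: 09:30-11:45, 14:00-15:45, 16:30-17:15 (subtract 3h to convert from UTC+3).
Alice ∩ Tomás: 12:15-12:45.
Alice ∩ Tomás ∩ Rina: 12:15-12:30.
Alice ∩ Tomás ∩ Rina ∩ Erik: 12:15-12:30.
Alice ∩ Tomás ∩ Rina ∩ Erik ∩ Uma: ∅.
Alice ∩ Tomás ∩ Rina ∩ Erik ∩ Uma ∩ Leo: ∅.
Alice ∩ Tomás ∩ Rina ∩ Erik ∩ Uma ∩ Leo ∩ Arjun: ∅.
There is no time when everyone is free.

none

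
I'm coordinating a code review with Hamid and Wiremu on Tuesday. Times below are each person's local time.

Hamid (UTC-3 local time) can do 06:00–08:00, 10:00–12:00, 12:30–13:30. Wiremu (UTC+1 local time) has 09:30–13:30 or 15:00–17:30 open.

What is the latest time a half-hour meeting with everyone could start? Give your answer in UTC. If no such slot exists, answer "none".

16:00

Hamid in UTC: 09:00-11:00, 13:00-15:00, 15:30-16:30 (add 3h to convert from UTC-3).
Wiremu in UTC: 08:30-12:30, 14:00-16:30 (subtract 1h to convert from UTC+1).
Hamid ∩ Wiremu: 09:00-11:00, 14:00-15:00, 15:30-16:30.
The last common window of at least 30 minutes is 15:30-16:30; a 30-minute meeting can start as late as 16:00 and still end by 16:30.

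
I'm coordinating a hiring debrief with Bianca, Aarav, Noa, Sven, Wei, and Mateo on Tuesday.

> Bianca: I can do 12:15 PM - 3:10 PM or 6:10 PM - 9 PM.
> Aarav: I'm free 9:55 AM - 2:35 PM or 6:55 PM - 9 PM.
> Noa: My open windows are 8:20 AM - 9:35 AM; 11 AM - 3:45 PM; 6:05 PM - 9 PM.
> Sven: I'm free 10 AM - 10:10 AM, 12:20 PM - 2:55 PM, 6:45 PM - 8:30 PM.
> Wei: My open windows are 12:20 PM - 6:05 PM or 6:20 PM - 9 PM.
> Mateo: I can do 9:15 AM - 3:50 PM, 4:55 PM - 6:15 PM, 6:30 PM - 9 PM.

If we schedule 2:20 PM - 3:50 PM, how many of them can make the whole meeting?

Wei and Mateo can make the full 14:20-15:50 slot — that's 2.

2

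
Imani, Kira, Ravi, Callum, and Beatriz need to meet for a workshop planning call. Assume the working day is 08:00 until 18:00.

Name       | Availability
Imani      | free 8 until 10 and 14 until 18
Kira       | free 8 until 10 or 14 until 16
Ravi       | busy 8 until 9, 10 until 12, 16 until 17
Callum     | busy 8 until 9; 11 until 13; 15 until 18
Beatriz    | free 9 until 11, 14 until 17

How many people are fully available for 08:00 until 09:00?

Imani free: 08:00-10:00, 14:00-18:00.
Kira free: 08:00-10:00, 14:00-16:00.
Ravi free: 09:00-10:00, 12:00-16:00, 17:00-18:00 (invert busy blocks within the working day).
Callum free: 09:00-11:00, 13:00-15:00 (invert busy blocks within the working day).
Beatriz free: 09:00-11:00, 14:00-17:00.
Imani and Kira can make the full 08:00-09:00 slot — that's 2.

2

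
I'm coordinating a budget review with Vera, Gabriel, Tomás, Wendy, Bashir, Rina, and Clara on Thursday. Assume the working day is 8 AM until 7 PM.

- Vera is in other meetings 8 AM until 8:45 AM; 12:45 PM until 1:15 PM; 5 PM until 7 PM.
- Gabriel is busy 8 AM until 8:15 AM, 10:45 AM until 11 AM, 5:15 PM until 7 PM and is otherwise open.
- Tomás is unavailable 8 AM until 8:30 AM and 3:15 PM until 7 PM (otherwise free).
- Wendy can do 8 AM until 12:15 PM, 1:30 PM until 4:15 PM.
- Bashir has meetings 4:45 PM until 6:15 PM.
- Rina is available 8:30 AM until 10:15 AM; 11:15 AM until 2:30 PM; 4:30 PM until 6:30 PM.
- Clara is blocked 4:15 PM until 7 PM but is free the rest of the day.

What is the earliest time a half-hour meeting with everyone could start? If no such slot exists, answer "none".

08:45

Vera free: 08:45-12:45, 13:15-17:00 (invert busy blocks within the working day).
Gabriel free: 08:15-10:45, 11:00-17:15 (invert busy blocks within the working day).
Tomás free: 08:30-15:15 (invert busy blocks within the working day).
Wendy free: 08:00-12:15, 13:30-16:15.
Bashir free: 08:00-16:45, 18:15-19:00 (invert busy blocks within the working day).
Rina free: 08:30-10:15, 11:15-14:30, 16:30-18:30.
Clara free: 08:00-16:15 (invert busy blocks within the working day).
Vera ∩ Gabriel: 08:45-10:45, 11:00-12:45, 13:15-17:00.
Vera ∩ Gabriel ∩ Tomás: 08:45-10:45, 11:00-12:45, 13:15-15:15.
Vera ∩ Gabriel ∩ Tomás ∩ Wendy: 08:45-10:45, 11:00-12:15, 13:30-15:15.
Vera ∩ Gabriel ∩ Tomás ∩ Wendy ∩ Bashir: 08:45-10:45, 11:00-12:15, 13:30-15:15.
Vera ∩ Gabriel ∩ Tomás ∩ Wendy ∩ Bashir ∩ Rina: 08:45-10:15, 11:15-12:15, 13:30-14:30.
Vera ∩ Gabriel ∩ Tomás ∩ Wendy ∩ Bashir ∩ Rina ∩ Clara: 08:45-10:15, 11:15-12:15, 13:30-14:30.
So the common availability across everyone is 08:45-10:15, 11:15-12:15, 13:30-14:30.
The first common window of at least 30 minutes is 08:45-10:15, so the earliest start is 08:45.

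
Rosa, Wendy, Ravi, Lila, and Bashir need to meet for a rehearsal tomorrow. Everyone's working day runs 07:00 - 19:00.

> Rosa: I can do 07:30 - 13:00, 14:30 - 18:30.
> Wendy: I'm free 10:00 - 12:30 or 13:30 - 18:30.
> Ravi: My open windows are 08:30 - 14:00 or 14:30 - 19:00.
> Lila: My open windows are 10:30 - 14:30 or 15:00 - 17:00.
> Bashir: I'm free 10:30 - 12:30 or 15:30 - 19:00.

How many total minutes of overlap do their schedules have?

210

Rosa ∩ Wendy: 10:00-12:30, 14:30-18:30.
Rosa ∩ Wendy ∩ Ravi: 10:00-12:30, 14:30-18:30.
Rosa ∩ Wendy ∩ Ravi ∩ Lila: 10:30-12:30, 15:00-17:00.
Rosa ∩ Wendy ∩ Ravi ∩ Lila ∩ Bashir: 10:30-12:30, 15:30-17:00.
Those are the intersection windows.
Summing the common windows: 120 + 90 = 210 minutes.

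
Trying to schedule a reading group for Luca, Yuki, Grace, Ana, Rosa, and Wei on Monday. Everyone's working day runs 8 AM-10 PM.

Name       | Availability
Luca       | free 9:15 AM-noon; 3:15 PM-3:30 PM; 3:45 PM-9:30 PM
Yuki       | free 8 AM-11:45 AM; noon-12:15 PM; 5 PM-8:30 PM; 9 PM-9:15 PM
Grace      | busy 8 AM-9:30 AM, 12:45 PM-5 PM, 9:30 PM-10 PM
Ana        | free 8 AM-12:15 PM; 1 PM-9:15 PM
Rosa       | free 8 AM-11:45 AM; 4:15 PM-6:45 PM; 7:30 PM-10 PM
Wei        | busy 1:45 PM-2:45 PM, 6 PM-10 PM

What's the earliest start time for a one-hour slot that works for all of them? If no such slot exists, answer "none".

09:30

Luca free: 09:15-12:00, 15:15-15:30, 15:45-21:30.
Yuki free: 08:00-11:45, 12:00-12:15, 17:00-20:30, 21:00-21:15.
Grace free: 09:30-12:45, 17:00-21:30 (invert busy blocks within the working day).
Ana free: 08:00-12:15, 13:00-21:15.
Rosa free: 08:00-11:45, 16:15-18:45, 19:30-22:00.
Wei free: 08:00-13:45, 14:45-18:00 (invert busy blocks within the working day).
Luca ∩ Yuki: 09:15-11:45, 17:00-20:30, 21:00-21:15.
Luca ∩ Yuki ∩ Grace: 09:30-11:45, 17:00-20:30, 21:00-21:15.
Luca ∩ Yuki ∩ Grace ∩ Ana: 09:30-11:45, 17:00-20:30, 21:00-21:15.
Luca ∩ Yuki ∩ Grace ∩ Ana ∩ Rosa: 09:30-11:45, 17:00-18:45, 19:30-20:30, 21:00-21:15.
Luca ∩ Yuki ∩ Grace ∩ Ana ∩ Rosa ∩ Wei: 09:30-11:45, 17:00-18:00.
The first common window of at least 60 minutes is 09:30-11:45, so the earliest start is 09:30.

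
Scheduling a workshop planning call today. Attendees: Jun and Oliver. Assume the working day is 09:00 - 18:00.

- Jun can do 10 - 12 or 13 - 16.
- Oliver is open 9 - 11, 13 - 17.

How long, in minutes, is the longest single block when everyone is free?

Jun ∩ Oliver: 10:00-11:00, 13:00-16:00.
The longest is 13:00-16:00 at 180 minutes.

180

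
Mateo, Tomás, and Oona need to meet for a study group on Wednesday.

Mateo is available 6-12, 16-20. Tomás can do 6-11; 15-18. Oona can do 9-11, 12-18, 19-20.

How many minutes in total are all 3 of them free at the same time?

240

Mateo ∩ Tomás: 06:00-11:00, 16:00-18:00.
Mateo ∩ Tomás ∩ Oona: 09:00-11:00, 16:00-18:00.
Summing the common windows: 120 + 120 = 240 minutes.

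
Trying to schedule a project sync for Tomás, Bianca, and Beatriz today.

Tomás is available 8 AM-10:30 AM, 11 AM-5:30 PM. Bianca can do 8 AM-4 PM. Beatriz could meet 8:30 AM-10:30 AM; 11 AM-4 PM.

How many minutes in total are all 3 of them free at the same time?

Tomás ∩ Bianca: 08:00-10:30, 11:00-16:00.
Tomás ∩ Bianca ∩ Beatriz: 08:30-10:30, 11:00-16:00.
So the common availability across everyone is 08:30-10:30, 11:00-16:00.
Summing the common windows: 120 + 300 = 420 minutes.

420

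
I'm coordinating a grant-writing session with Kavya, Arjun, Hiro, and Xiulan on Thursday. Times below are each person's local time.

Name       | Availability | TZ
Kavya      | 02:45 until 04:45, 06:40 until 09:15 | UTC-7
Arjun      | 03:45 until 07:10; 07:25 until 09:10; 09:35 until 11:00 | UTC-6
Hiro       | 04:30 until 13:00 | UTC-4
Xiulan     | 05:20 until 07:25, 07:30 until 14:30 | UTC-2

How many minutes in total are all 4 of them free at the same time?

250

Kavya in UTC: 09:45-11:45, 13:40-16:15 (add 7h to convert from UTC-7).
Arjun in UTC: 09:45-13:10, 13:25-15:10, 15:35-17:00 (add 6h to convert from UTC-6).
Hiro in UTC: 08:30-17:00 (add 4h to convert from UTC-4).
Xiulan in UTC: 07:20-09:25, 09:30-16:30 (add 2h to convert from UTC-2).
Kavya ∩ Arjun: 09:45-11:45, 13:40-15:10, 15:35-16:15.
Kavya ∩ Arjun ∩ Hiro: 09:45-11:45, 13:40-15:10, 15:35-16:15.
Kavya ∩ Arjun ∩ Hiro ∩ Xiulan: 09:45-11:45, 13:40-15:10, 15:35-16:15.
Summing the common windows: 120 + 90 + 40 = 250 minutes.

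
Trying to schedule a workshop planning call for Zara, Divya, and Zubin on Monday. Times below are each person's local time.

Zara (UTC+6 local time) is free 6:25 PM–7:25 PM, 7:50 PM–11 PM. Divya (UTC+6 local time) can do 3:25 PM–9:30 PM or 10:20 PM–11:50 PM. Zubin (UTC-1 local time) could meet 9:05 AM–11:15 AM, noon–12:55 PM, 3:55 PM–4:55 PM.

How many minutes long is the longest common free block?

25

Zara in UTC: 12:25-13:25, 13:50-17:00 (subtract 6h to convert from UTC+6).
Divya in UTC: 09:25-15:30, 16:20-17:50 (subtract 6h to convert from UTC+6).
Zubin in UTC: 10:05-12:15, 13:00-13:55, 16:55-17:55 (add 1h to convert from UTC-1).
Zara ∩ Divya: 12:25-13:25, 13:50-15:30, 16:20-17:00.
Zara ∩ Divya ∩ Zubin: 13:00-13:25, 13:50-13:55, 16:55-17:00.
Those are the intersection windows.
The longest is 13:00-13:25 at 25 minutes.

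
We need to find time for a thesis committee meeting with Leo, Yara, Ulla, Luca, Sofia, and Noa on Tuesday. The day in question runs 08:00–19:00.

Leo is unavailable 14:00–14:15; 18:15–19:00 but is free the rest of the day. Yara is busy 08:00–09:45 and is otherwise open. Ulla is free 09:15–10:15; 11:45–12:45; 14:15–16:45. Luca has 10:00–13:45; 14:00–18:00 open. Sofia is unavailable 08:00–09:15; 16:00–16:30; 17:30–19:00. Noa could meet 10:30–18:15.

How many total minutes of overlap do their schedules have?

Leo free: 08:00-14:00, 14:15-18:15 (invert busy blocks within the working day).
Yara free: 09:45-19:00 (invert busy blocks within the working day).
Ulla free: 09:15-10:15, 11:45-12:45, 14:15-16:45.
Luca free: 10:00-13:45, 14:00-18:00.
Sofia free: 09:15-16:00, 16:30-17:30 (invert busy blocks within the working day).
Noa free: 10:30-18:15.
Leo ∩ Yara: 09:45-14:00, 14:15-18:15.
Leo ∩ Yara ∩ Ulla: 09:45-10:15, 11:45-12:45, 14:15-16:45.
Leo ∩ Yara ∩ Ulla ∩ Luca: 10:00-10:15, 11:45-12:45, 14:15-16:45.
Leo ∩ Yara ∩ Ulla ∩ Luca ∩ Sofia: 10:00-10:15, 11:45-12:45, 14:15-16:00, 16:30-16:45.
Leo ∩ Yara ∩ Ulla ∩ Luca ∩ Sofia ∩ Noa: 11:45-12:45, 14:15-16:00, 16:30-16:45.
Summing the common windows: 60 + 105 + 15 = 180 minutes.

180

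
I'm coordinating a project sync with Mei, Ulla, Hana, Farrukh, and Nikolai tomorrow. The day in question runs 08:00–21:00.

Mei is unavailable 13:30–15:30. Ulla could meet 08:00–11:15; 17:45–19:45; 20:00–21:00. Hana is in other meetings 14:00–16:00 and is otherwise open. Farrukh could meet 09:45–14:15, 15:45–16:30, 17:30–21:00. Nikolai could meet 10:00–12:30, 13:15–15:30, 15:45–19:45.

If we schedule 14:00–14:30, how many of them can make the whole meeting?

Mei free: 08:00-13:30, 15:30-21:00 (invert busy blocks within the working day).
Ulla free: 08:00-11:15, 17:45-19:45, 20:00-21:00.
Hana free: 08:00-14:00, 16:00-21:00 (invert busy blocks within the working day).
Farrukh free: 09:45-14:15, 15:45-16:30, 17:30-21:00.
Nikolai free: 10:00-12:30, 13:15-15:30, 15:45-19:45.
Nikolai can make the full 14:00-14:30 slot — that's 1.

1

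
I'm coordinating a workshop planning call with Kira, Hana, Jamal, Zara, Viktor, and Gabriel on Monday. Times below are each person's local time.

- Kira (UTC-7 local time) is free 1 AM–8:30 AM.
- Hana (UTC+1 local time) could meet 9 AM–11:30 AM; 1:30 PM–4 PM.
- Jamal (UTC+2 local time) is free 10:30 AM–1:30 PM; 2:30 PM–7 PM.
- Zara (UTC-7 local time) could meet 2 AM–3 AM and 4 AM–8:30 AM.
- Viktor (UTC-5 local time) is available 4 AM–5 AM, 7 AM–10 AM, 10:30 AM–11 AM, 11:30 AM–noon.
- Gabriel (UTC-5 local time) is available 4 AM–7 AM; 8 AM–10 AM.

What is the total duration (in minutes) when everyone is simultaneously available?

180

Kira in UTC: 08:00-15:30 (add 7h to convert from UTC-7).
Hana in UTC: 08:00-10:30, 12:30-15:00 (subtract 1h to convert from UTC+1).
Jamal in UTC: 08:30-11:30, 12:30-17:00 (subtract 2h to convert from UTC+2).
Zara in UTC: 09:00-10:00, 11:00-15:30 (add 7h to convert from UTC-7).
Viktor in UTC: 09:00-10:00, 12:00-15:00, 15:30-16:00, 16:30-17:00 (add 5h to convert from UTC-5).
Gabriel in UTC: 09:00-12:00, 13:00-15:00 (add 5h to convert from UTC-5).
Kira ∩ Hana: 08:00-10:30, 12:30-15:00.
Kira ∩ Hana ∩ Jamal: 08:30-10:30, 12:30-15:00.
Kira ∩ Hana ∩ Jamal ∩ Zara: 09:00-10:00, 12:30-15:00.
Kira ∩ Hana ∩ Jamal ∩ Zara ∩ Viktor: 09:00-10:00, 12:30-15:00.
Kira ∩ Hana ∩ Jamal ∩ Zara ∩ Viktor ∩ Gabriel: 09:00-10:00, 13:00-15:00.
Summing the common windows: 60 + 120 = 180 minutes.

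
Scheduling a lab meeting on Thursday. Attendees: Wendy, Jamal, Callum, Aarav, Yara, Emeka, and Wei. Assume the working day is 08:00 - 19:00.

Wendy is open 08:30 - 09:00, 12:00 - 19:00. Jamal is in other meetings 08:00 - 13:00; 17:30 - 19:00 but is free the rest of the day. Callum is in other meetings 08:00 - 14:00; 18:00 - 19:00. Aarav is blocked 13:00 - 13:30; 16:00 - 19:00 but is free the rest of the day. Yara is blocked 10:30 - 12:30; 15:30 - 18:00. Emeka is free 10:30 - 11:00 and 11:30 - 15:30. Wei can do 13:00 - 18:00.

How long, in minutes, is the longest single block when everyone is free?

Wendy free: 08:30-09:00, 12:00-19:00.
Jamal free: 13:00-17:30 (invert busy blocks within the working day).
Callum free: 14:00-18:00 (invert busy blocks within the working day).
Aarav free: 08:00-13:00, 13:30-16:00 (invert busy blocks within the working day).
Yara free: 08:00-10:30, 12:30-15:30, 18:00-19:00 (invert busy blocks within the working day).
Emeka free: 10:30-11:00, 11:30-15:30.
Wei free: 13:00-18:00.
Wendy ∩ Jamal: 13:00-17:30.
Wendy ∩ Jamal ∩ Callum: 14:00-17:30.
Wendy ∩ Jamal ∩ Callum ∩ Aarav: 14:00-16:00.
Wendy ∩ Jamal ∩ Callum ∩ Aarav ∩ Yara: 14:00-15:30.
Wendy ∩ Jamal ∩ Callum ∩ Aarav ∩ Yara ∩ Emeka: 14:00-15:30.
Wendy ∩ Jamal ∩ Callum ∩ Aarav ∩ Yara ∩ Emeka ∩ Wei: 14:00-15:30.
Those are the intersection windows.
The longest is 14:00-15:30 at 90 minutes.

90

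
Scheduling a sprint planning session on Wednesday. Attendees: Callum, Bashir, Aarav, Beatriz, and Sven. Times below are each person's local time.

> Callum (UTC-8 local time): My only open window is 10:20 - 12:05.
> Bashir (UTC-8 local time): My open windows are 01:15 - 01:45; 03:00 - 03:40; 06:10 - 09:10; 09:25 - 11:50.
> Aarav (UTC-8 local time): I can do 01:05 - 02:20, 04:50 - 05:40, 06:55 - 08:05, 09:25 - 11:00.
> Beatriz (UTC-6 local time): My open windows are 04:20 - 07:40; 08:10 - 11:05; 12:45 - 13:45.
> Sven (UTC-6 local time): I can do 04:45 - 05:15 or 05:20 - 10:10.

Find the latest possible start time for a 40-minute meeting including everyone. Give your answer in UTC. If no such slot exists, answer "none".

none

Callum in UTC: 18:20-20:05 (add 8h to convert from UTC-8).
Bashir in UTC: 09:15-09:45, 11:00-11:40, 14:10-17:10, 17:25-19:50 (add 8h to convert from UTC-8).
Aarav in UTC: 09:05-10:20, 12:50-13:40, 14:55-16:05, 17:25-19:00 (add 8h to convert from UTC-8).
Beatriz in UTC: 10:20-13:40, 14:10-17:05, 18:45-19:45 (add 6h to convert from UTC-6).
Sven in UTC: 10:45-11:15, 11:20-16:10 (add 6h to convert from UTC-6).
Callum ∩ Bashir: 18:20-19:50.
Callum ∩ Bashir ∩ Aarav: 18:20-19:00.
Callum ∩ Bashir ∩ Aarav ∩ Beatriz: 18:45-19:00.
Callum ∩ Bashir ∩ Aarav ∩ Beatriz ∩ Sven: ∅.
There is no time when everyone is free.
No common window is at least 40 minutes long.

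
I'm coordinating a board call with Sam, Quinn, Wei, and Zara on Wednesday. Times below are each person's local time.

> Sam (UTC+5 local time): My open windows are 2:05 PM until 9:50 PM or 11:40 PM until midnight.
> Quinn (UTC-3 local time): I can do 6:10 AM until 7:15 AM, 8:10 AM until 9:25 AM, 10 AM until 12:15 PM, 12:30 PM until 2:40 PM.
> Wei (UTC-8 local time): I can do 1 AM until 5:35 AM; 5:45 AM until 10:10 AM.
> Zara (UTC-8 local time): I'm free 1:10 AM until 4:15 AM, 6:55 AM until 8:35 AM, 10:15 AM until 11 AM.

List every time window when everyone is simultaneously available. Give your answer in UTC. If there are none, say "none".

Sam in UTC: 09:05-16:50, 18:40-19:00 (subtract 5h to convert from UTC+5).
Quinn in UTC: 09:10-10:15, 11:10-12:25, 13:00-15:15, 15:30-17:40 (add 3h to convert from UTC-3).
Wei in UTC: 09:00-13:35, 13:45-18:10 (add 8h to convert from UTC-8).
Zara in UTC: 09:10-12:15, 14:55-16:35, 18:15-19:00 (add 8h to convert from UTC-8).
Sam ∩ Quinn: 09:10-10:15, 11:10-12:25, 13:00-15:15, 15:30-16:50.
Sam ∩ Quinn ∩ Wei: 09:10-10:15, 11:10-12:25, 13:00-13:35, 13:45-15:15, 15:30-16:50.
Sam ∩ Quinn ∩ Wei ∩ Zara: 09:10-10:15, 11:10-12:15, 14:55-15:15, 15:30-16:35.
Those are the intersection windows.

09:10-10:15, 11:10-12:15, 14:55-15:15, 15:30-16:35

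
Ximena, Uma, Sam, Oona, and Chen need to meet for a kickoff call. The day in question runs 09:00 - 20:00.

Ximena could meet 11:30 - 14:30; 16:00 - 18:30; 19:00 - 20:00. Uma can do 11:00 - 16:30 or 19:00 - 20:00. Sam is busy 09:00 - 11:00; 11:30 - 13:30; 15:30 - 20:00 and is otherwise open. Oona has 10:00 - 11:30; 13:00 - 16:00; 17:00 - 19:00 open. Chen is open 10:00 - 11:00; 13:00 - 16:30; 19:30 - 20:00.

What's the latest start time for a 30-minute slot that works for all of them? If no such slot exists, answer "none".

14:00

Ximena free: 11:30-14:30, 16:00-18:30, 19:00-20:00.
Uma free: 11:00-16:30, 19:00-20:00.
Sam free: 11:00-11:30, 13:30-15:30 (invert busy blocks within the working day).
Oona free: 10:00-11:30, 13:00-16:00, 17:00-19:00.
Chen free: 10:00-11:00, 13:00-16:30, 19:30-20:00.
Ximena ∩ Uma: 11:30-14:30, 16:00-16:30, 19:00-20:00.
Ximena ∩ Uma ∩ Sam: 13:30-14:30.
Ximena ∩ Uma ∩ Sam ∩ Oona: 13:30-14:30.
Ximena ∩ Uma ∩ Sam ∩ Oona ∩ Chen: 13:30-14:30.
The last common window of at least 30 minutes is 13:30-14:30; a 30-minute meeting can start as late as 14:00 and still end by 14:30.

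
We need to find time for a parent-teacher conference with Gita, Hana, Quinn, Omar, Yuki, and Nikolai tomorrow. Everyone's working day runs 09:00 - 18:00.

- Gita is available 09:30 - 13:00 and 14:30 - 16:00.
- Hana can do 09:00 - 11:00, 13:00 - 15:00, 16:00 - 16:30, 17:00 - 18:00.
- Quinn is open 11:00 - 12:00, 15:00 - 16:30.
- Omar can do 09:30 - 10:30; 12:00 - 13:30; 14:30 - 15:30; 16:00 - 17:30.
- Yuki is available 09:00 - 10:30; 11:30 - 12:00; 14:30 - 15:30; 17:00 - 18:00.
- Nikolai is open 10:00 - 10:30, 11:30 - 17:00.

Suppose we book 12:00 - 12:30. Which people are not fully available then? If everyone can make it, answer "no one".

Hana, Quinn, Yuki

Gita: free for 12:00-12:30. Hana: not fully free for 12:00-12:30. Quinn: not fully free for 12:00-12:30. Omar: free for 12:00-12:30. Yuki: not fully free for 12:00-12:30. Nikolai: free for 12:00-12:30.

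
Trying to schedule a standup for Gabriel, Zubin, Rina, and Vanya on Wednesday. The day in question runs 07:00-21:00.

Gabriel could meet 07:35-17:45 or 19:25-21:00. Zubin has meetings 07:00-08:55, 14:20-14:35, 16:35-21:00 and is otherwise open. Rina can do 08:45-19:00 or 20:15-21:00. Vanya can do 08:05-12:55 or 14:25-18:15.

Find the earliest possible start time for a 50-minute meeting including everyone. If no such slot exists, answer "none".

Gabriel free: 07:35-17:45, 19:25-21:00.
Zubin free: 08:55-14:20, 14:35-16:35 (invert busy blocks within the working day).
Rina free: 08:45-19:00, 20:15-21:00.
Vanya free: 08:05-12:55, 14:25-18:15.
Gabriel ∩ Zubin: 08:55-14:20, 14:35-16:35.
Gabriel ∩ Zubin ∩ Rina: 08:55-14:20, 14:35-16:35.
Gabriel ∩ Zubin ∩ Rina ∩ Vanya: 08:55-12:55, 14:35-16:35.
So the common availability across everyone is 08:55-12:55, 14:35-16:35.
The first common window of at least 50 minutes is 08:55-12:55, so the earliest start is 08:55.

08:55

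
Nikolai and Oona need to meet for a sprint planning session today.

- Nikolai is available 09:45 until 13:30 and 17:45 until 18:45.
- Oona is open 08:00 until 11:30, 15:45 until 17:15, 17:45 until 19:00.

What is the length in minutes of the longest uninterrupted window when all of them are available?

Nikolai ∩ Oona: 09:45-11:30, 17:45-18:45.
The longest is 09:45-11:30 at 105 minutes.

105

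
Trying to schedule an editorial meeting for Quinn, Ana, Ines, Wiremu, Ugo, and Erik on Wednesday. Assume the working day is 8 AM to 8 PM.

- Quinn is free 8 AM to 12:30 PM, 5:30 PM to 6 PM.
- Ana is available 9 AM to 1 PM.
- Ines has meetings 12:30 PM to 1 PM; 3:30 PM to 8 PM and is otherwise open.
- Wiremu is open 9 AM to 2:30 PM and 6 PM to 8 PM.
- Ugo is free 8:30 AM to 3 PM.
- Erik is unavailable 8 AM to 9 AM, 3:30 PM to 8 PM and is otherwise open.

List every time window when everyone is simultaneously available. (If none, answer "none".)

Quinn free: 08:00-12:30, 17:30-18:00.
Ana free: 09:00-13:00.
Ines free: 08:00-12:30, 13:00-15:30 (invert busy blocks within the working day).
Wiremu free: 09:00-14:30, 18:00-20:00.
Ugo free: 08:30-15:00.
Erik free: 09:00-15:30 (invert busy blocks within the working day).
Quinn ∩ Ana: 09:00-12:30.
Quinn ∩ Ana ∩ Ines: 09:00-12:30.
Quinn ∩ Ana ∩ Ines ∩ Wiremu: 09:00-12:30.
Quinn ∩ Ana ∩ Ines ∩ Wiremu ∩ Ugo: 09:00-12:30.
Quinn ∩ Ana ∩ Ines ∩ Wiremu ∩ Ugo ∩ Erik: 09:00-12:30.

09:00-12:30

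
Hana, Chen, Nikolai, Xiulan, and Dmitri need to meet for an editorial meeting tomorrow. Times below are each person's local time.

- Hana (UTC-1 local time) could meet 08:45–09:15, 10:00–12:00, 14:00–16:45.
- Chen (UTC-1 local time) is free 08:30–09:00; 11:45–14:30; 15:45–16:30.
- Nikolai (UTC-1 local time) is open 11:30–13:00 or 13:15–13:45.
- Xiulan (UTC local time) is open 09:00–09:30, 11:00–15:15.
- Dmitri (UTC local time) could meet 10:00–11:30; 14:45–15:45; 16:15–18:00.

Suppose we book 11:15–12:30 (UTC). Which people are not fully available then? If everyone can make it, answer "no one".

Chen, Dmitri, Nikolai

Hana in UTC: 09:45-10:15, 11:00-13:00, 15:00-17:45 (add 1h to convert from UTC-1).
Chen in UTC: 09:30-10:00, 12:45-15:30, 16:45-17:30 (add 1h to convert from UTC-1).
Nikolai in UTC: 12:30-14:00, 14:15-14:45 (add 1h to convert from UTC-1).
Xiulan in UTC: 09:00-09:30, 11:00-15:15.
Dmitri in UTC: 10:00-11:30, 14:45-15:45, 16:15-18:00.
Hana: free for 11:15-12:30. Chen: not fully free for 11:15-12:30. Nikolai: not fully free for 11:15-12:30. Xiulan: free for 11:15-12:30. Dmitri: not fully free for 11:15-12:30.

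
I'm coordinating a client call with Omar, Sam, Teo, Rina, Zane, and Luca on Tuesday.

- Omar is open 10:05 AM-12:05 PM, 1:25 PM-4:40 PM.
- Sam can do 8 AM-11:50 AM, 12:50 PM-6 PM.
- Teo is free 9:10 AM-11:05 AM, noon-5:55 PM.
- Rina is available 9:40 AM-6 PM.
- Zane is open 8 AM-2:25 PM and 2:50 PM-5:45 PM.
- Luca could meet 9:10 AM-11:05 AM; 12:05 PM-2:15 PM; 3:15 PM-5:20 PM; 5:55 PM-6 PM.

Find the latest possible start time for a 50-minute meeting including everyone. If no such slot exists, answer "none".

Omar ∩ Sam: 10:05-11:50, 13:25-16:40.
Omar ∩ Sam ∩ Teo: 10:05-11:05, 13:25-16:40.
Omar ∩ Sam ∩ Teo ∩ Rina: 10:05-11:05, 13:25-16:40.
Omar ∩ Sam ∩ Teo ∩ Rina ∩ Zane: 10:05-11:05, 13:25-14:25, 14:50-16:40.
Omar ∩ Sam ∩ Teo ∩ Rina ∩ Zane ∩ Luca: 10:05-11:05, 13:25-14:15, 15:15-16:40.
The last common window of at least 50 minutes is 15:15-16:40; a 50-minute meeting can start as late as 15:50 and still end by 16:40.

15:50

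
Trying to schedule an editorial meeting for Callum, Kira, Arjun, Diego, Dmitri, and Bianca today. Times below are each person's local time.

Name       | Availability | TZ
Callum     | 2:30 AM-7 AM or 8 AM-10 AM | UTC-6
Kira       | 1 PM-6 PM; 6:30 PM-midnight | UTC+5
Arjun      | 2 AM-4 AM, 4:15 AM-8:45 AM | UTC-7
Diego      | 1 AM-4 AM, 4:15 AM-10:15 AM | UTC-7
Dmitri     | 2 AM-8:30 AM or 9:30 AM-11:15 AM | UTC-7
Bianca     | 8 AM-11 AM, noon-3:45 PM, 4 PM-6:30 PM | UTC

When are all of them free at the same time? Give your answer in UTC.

09:00-11:00, 12:00-13:00, 14:00-15:30

Callum in UTC: 08:30-13:00, 14:00-16:00 (add 6h to convert from UTC-6).
Kira in UTC: 08:00-13:00, 13:30-19:00 (subtract 5h to convert from UTC+5).
Arjun in UTC: 09:00-11:00, 11:15-15:45 (add 7h to convert from UTC-7).
Diego in UTC: 08:00-11:00, 11:15-17:15 (add 7h to convert from UTC-7).
Dmitri in UTC: 09:00-15:30, 16:30-18:15 (add 7h to convert from UTC-7).
Bianca in UTC: 08:00-11:00, 12:00-15:45, 16:00-18:30.
Callum ∩ Kira: 08:30-13:00, 14:00-16:00.
Callum ∩ Kira ∩ Arjun: 09:00-11:00, 11:15-13:00, 14:00-15:45.
Callum ∩ Kira ∩ Arjun ∩ Diego: 09:00-11:00, 11:15-13:00, 14:00-15:45.
Callum ∩ Kira ∩ Arjun ∩ Diego ∩ Dmitri: 09:00-11:00, 11:15-13:00, 14:00-15:30.
Callum ∩ Kira ∩ Arjun ∩ Diego ∩ Dmitri ∩ Bianca: 09:00-11:00, 12:00-13:00, 14:00-15:30.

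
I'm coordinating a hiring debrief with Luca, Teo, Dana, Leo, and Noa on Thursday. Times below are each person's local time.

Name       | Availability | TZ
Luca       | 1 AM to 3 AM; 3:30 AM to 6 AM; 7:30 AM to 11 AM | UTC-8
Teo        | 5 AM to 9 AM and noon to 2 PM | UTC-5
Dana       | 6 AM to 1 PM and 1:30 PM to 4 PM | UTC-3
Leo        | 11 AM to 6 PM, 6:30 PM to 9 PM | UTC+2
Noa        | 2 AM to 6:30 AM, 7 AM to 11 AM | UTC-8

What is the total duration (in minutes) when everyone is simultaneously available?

330

Luca in UTC: 09:00-11:00, 11:30-14:00, 15:30-19:00 (add 8h to convert from UTC-8).
Teo in UTC: 10:00-14:00, 17:00-19:00 (add 5h to convert from UTC-5).
Dana in UTC: 09:00-16:00, 16:30-19:00 (add 3h to convert from UTC-3).
Leo in UTC: 09:00-16:00, 16:30-19:00 (subtract 2h to convert from UTC+2).
Noa in UTC: 10:00-14:30, 15:00-19:00 (add 8h to convert from UTC-8).
Luca ∩ Teo: 10:00-11:00, 11:30-14:00, 17:00-19:00.
Luca ∩ Teo ∩ Dana: 10:00-11:00, 11:30-14:00, 17:00-19:00.
Luca ∩ Teo ∩ Dana ∩ Leo: 10:00-11:00, 11:30-14:00, 17:00-19:00.
Luca ∩ Teo ∩ Dana ∩ Leo ∩ Noa: 10:00-11:00, 11:30-14:00, 17:00-19:00.
Summing the common windows: 60 + 150 + 120 = 330 minutes.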